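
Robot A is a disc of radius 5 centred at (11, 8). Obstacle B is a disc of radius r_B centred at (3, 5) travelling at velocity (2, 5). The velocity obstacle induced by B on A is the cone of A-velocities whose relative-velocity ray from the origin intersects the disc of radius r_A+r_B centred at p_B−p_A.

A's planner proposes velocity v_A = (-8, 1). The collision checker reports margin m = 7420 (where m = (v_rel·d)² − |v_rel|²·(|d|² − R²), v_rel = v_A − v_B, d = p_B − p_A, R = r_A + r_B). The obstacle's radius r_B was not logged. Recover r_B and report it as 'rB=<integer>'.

m = 7420
d = (-8, -3);  v_rel = (-10, -4),  |v_rel|² = 116
v_rel×d = (-10)·(-3) − (-4)·(-8) = -2
since m = R²·116 − (-2)²:  R² = (4 + 7420) / 116 = 64
R = √64 = 8  ⇒  r_B = 8 − 5 = 3

rB=3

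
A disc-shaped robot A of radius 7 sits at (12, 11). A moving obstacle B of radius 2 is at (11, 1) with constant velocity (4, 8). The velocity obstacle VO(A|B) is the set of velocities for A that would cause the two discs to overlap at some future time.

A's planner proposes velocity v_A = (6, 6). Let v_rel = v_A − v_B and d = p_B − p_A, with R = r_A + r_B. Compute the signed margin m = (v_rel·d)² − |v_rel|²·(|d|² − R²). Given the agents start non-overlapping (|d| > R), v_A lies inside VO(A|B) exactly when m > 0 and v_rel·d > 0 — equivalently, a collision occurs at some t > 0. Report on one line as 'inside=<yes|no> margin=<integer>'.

d = (-1, -10),  |d|² = 101;  R = 7+2 = 9,  c = 101−9² = 20
v_rel = (2, -2),  |v_rel|² = 8;  v_rel·d = (2)·(-1) + (-2)·(-10) = 18
8·t² − 36·t + 20 = 0  ⇒  m = 18² − 8·20 = 164
m = 164 > 0,  v_rel·d = 18 > 0  ⇒  inside

inside=yes margin=164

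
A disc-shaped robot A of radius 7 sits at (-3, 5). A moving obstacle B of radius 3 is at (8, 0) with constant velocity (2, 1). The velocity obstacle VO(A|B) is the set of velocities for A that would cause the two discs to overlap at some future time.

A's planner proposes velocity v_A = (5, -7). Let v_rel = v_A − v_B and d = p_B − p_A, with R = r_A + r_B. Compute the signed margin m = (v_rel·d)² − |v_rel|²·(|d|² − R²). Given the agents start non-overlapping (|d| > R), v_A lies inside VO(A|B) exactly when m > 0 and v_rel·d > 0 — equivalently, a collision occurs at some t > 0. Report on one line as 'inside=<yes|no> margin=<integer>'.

d = (11, -5),  |d|² = 146;  R = 7+3 = 10,  c = 146−10² = 46
v_rel = (3, -8),  |v_rel|² = 73;  v_rel·d = (3)·(11) + (-8)·(-5) = 73
73·t² − 146·t + 46 = 0  ⇒  m = 73² − 73·46 = 1971
m = 1971 > 0,  v_rel·d = 73 > 0  ⇒  inside

inside=yes margin=1971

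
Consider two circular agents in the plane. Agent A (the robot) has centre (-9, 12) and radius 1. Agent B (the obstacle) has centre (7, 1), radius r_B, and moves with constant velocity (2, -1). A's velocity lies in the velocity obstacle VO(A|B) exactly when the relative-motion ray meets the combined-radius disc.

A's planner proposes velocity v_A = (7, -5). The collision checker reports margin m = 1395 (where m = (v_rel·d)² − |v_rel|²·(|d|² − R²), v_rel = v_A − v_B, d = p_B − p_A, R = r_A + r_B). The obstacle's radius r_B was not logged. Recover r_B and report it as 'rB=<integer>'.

m = 1395
d = (16, -11);  v_rel = (5, -4),  |v_rel|² = 41
v_rel×d = (5)·(-11) − (-4)·(16) = 9
since m = R²·41 − 9²:  R² = (81 + 1395) / 41 = 36
R = √36 = 6  ⇒  r_B = 6 − 1 = 5

rB=5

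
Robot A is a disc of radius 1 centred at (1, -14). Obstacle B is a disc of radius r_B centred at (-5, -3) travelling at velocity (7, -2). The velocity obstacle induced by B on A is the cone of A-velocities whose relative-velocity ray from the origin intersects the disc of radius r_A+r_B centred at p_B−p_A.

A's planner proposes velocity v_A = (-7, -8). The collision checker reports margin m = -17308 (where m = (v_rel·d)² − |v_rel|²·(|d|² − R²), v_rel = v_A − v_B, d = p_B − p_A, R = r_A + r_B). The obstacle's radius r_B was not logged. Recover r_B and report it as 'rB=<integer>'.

m = -17308
d = (-6, 11);  v_rel = (-14, -6),  |v_rel|² = 232
v_rel×d = (-14)·(11) − (-6)·(-6) = -190
since m = R²·232 − (-190)²:  R² = (36100 + -17308) / 232 = 81
R = √81 = 9  ⇒  r_B = 9 − 1 = 8

rB=8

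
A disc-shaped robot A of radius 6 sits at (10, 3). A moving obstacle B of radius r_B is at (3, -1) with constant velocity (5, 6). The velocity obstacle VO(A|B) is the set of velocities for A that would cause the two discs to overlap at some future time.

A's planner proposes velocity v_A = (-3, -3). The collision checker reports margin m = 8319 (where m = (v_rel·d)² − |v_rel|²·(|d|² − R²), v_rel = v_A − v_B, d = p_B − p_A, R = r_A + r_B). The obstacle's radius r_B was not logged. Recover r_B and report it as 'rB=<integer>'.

m = 8319
d = (-7, -4);  v_rel = (-8, -9),  |v_rel|² = 145
v_rel×d = (-8)·(-4) − (-9)·(-7) = -31
since m = R²·145 − (-31)²:  R² = (961 + 8319) / 145 = 64
R = √64 = 8  ⇒  r_B = 8 − 6 = 2

rB=2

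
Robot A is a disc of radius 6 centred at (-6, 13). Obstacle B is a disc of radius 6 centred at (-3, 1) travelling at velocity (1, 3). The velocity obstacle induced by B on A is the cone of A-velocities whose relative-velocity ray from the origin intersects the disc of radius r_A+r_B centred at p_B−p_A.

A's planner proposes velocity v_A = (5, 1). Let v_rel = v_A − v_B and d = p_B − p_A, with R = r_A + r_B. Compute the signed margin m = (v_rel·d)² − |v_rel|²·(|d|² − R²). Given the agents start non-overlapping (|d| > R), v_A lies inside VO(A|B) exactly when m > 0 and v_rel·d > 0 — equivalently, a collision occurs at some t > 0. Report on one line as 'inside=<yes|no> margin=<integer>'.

d = (3, -12),  |d|² = 153;  R = 6+6 = 12,  c = 153−12² = 9
v_rel = (4, -2),  |v_rel|² = 20;  v_rel·d = (4)·(3) + (-2)·(-12) = 36
20·t² − 72·t + 9 = 0  ⇒  m = 36² − 20·9 = 1116
m = 1116 > 0,  v_rel·d = 36 > 0  ⇒  inside

inside=yes margin=1116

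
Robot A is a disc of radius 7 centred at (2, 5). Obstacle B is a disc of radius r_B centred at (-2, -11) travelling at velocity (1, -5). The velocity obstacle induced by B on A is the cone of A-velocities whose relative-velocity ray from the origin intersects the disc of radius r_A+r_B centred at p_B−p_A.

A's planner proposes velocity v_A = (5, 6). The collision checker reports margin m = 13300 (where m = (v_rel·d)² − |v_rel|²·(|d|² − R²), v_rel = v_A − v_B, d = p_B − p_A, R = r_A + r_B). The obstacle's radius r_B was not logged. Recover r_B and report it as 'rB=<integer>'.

m = 13300
d = (-4, -16);  v_rel = (4, 11),  |v_rel|² = 137
v_rel×d = (4)·(-16) − (11)·(-4) = -20
since m = R²·137 − (-20)²:  R² = (400 + 13300) / 137 = 100
R = √100 = 10  ⇒  r_B = 10 − 7 = 3

rB=3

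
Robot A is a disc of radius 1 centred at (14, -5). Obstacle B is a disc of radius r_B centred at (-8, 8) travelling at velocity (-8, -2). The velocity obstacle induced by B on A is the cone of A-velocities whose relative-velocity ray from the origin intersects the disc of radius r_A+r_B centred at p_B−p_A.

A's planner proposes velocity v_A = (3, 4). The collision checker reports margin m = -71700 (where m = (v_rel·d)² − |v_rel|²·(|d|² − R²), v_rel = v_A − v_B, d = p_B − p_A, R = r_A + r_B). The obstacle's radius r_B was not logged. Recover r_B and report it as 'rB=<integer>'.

m = -71700
d = (-22, 13);  v_rel = (11, 6),  |v_rel|² = 157
v_rel×d = (11)·(13) − (6)·(-22) = 275
since m = R²·157 − 275²:  R² = (75625 + -71700) / 157 = 25
R = √25 = 5  ⇒  r_B = 5 − 1 = 4

rB=4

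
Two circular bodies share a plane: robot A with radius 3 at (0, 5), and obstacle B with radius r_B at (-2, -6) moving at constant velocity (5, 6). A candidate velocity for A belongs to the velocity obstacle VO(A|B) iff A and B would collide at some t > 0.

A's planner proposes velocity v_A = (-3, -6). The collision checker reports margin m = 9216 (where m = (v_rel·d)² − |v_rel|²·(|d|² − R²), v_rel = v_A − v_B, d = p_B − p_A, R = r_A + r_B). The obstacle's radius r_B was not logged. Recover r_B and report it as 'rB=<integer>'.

m = 9216
d = (-2, -11);  v_rel = (-8, -12),  |v_rel|² = 208
v_rel×d = (-8)·(-11) − (-12)·(-2) = 64
since m = R²·208 − 64²:  R² = (4096 + 9216) / 208 = 64
R = √64 = 8  ⇒  r_B = 8 − 3 = 5

rB=5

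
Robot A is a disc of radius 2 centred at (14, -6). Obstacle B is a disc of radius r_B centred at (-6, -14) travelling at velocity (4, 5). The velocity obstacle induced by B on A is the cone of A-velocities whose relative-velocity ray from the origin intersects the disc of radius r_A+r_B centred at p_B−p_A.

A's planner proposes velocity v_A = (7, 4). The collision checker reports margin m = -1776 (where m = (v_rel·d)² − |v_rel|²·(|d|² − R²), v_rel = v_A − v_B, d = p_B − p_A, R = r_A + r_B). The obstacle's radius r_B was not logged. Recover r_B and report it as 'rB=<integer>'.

m = -1776
d = (-20, -8);  v_rel = (3, -1),  |v_rel|² = 10
v_rel×d = (3)·(-8) − (-1)·(-20) = -44
since m = R²·10 − (-44)²:  R² = (1936 + -1776) / 10 = 16
R = √16 = 4  ⇒  r_B = 4 − 2 = 2

rB=2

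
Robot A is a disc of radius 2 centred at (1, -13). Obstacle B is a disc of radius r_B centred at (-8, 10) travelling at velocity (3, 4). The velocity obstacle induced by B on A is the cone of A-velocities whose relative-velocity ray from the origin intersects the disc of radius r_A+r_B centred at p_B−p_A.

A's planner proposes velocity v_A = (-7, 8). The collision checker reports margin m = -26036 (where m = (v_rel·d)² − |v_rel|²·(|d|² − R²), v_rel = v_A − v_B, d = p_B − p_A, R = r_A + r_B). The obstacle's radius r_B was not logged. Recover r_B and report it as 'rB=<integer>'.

m = -26036
d = (-9, 23);  v_rel = (-10, 4),  |v_rel|² = 116
v_rel×d = (-10)·(23) − (4)·(-9) = -194
since m = R²·116 − (-194)²:  R² = (37636 + -26036) / 116 = 100
R = √100 = 10  ⇒  r_B = 10 − 2 = 8

rB=8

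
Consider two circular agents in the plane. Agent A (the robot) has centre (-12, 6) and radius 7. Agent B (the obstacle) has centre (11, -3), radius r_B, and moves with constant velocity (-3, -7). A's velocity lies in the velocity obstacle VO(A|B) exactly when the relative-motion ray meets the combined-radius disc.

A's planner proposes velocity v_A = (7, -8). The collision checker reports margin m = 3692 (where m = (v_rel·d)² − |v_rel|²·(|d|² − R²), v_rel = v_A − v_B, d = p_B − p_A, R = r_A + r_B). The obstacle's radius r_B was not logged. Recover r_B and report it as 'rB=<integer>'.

m = 3692
d = (23, -9);  v_rel = (10, -1),  |v_rel|² = 101
v_rel×d = (10)·(-9) − (-1)·(23) = -67
since m = R²·101 − (-67)²:  R² = (4489 + 3692) / 101 = 81
R = √81 = 9  ⇒  r_B = 9 − 7 = 2

rB=2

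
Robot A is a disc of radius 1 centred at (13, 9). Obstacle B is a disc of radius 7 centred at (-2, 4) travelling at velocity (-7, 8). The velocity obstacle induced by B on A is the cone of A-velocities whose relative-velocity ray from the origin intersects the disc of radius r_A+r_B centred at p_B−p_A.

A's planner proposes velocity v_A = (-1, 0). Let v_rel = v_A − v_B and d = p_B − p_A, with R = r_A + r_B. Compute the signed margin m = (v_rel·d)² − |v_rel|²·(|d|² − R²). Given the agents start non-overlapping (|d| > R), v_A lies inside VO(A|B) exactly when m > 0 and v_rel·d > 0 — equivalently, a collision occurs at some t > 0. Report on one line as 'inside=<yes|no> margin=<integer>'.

d = (-15, -5),  |d|² = 250;  R = 1+7 = 8,  c = 250−8² = 186
v_rel = (6, -8),  |v_rel|² = 100;  v_rel·d = (6)·(-15) + (-8)·(-5) = -50
100·t² + 100·t + 186 = 0  ⇒  m = (-50)² − 100·186 = -16100
m = -16100 < 0,  v_rel·d = -50 < 0  ⇒  outside

inside=no margin=-16100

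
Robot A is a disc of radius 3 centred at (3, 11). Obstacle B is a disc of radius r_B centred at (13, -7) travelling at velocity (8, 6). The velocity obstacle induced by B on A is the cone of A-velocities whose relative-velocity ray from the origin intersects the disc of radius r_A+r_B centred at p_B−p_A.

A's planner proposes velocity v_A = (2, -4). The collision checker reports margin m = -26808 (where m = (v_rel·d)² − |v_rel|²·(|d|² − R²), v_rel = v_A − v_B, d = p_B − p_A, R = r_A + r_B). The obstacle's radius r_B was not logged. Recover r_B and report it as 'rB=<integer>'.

m = -26808
d = (10, -18);  v_rel = (-6, -10),  |v_rel|² = 136
v_rel×d = (-6)·(-18) − (-10)·(10) = 208
since m = R²·136 − 208²:  R² = (43264 + -26808) / 136 = 121
R = √121 = 11  ⇒  r_B = 11 − 3 = 8

rB=8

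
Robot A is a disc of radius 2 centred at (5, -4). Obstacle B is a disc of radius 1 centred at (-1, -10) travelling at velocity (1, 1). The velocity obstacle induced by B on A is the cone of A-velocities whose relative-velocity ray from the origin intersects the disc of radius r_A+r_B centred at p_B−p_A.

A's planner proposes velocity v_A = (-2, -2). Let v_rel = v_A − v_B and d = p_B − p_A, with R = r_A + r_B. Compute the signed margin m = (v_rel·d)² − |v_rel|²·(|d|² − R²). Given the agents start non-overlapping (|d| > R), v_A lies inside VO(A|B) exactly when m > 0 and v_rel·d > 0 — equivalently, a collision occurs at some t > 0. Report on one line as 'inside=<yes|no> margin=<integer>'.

d = (-6, -6),  |d|² = 72;  R = 2+1 = 3,  c = 72−3² = 63
v_rel = (-3, -3),  |v_rel|² = 18;  v_rel·d = (-3)·(-6) + (-3)·(-6) = 36
18·t² − 72·t + 63 = 0  ⇒  m = 36² − 18·63 = 162
m = 162 > 0,  v_rel·d = 36 > 0  ⇒  inside

inside=yes margin=162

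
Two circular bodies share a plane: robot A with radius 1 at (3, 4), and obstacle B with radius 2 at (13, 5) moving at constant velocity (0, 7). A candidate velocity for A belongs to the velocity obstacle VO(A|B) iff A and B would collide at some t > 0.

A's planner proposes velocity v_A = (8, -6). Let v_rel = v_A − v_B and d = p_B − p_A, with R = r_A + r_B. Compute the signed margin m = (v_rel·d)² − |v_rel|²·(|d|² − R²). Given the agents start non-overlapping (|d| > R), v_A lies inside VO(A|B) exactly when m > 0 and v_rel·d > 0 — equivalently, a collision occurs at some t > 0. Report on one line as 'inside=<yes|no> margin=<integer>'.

d = (10, 1),  |d|² = 101;  R = 1+2 = 3,  c = 101−3² = 92
v_rel = (8, -13),  |v_rel|² = 233;  v_rel·d = (8)·(10) + (-13)·(1) = 67
233·t² − 134·t + 92 = 0  ⇒  m = 67² − 233·92 = -16947
m = -16947 < 0,  v_rel·d = 67 > 0  ⇒  outside

inside=no margin=-16947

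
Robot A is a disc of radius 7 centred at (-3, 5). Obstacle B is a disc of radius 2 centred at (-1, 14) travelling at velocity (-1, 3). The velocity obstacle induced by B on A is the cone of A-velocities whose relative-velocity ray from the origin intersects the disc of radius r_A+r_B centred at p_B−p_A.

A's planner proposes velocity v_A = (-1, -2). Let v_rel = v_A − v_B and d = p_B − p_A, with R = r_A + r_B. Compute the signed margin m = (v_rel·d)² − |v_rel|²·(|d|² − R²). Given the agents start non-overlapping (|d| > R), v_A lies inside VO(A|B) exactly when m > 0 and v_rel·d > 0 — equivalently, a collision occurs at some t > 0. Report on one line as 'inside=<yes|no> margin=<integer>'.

d = (2, 9),  |d|² = 85;  R = 7+2 = 9,  c = 85−9² = 4
v_rel = (0, -5),  |v_rel|² = 25;  v_rel·d = (0)·(2) + (-5)·(9) = -45
25·t² + 90·t + 4 = 0  ⇒  m = (-45)² − 25·4 = 1925
m = 1925 > 0,  v_rel·d = -45 < 0  ⇒  outside

inside=no margin=1925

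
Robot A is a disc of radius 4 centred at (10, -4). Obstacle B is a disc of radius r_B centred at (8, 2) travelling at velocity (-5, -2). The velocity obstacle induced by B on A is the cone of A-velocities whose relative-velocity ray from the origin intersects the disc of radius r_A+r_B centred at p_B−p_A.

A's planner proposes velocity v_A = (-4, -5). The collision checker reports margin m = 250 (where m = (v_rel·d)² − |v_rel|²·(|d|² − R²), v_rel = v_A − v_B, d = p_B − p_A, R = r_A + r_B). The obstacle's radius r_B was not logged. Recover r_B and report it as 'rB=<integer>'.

m = 250
d = (-2, 6);  v_rel = (1, -3),  |v_rel|² = 10
v_rel×d = (1)·(6) − (-3)·(-2) = 0
since m = R²·10 − 0²:  R² = (0 + 250) / 10 = 25
R = √25 = 5  ⇒  r_B = 5 − 4 = 1

rB=1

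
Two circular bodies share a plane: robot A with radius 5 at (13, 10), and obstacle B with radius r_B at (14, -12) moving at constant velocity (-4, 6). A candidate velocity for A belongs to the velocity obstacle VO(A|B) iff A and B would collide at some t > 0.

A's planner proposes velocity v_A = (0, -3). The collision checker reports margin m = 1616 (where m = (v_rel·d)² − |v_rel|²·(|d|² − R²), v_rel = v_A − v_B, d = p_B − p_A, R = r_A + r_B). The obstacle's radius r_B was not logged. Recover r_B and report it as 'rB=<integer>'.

m = 1616
d = (1, -22);  v_rel = (4, -9),  |v_rel|² = 97
v_rel×d = (4)·(-22) − (-9)·(1) = -79
since m = R²·97 − (-79)²:  R² = (6241 + 1616) / 97 = 81
R = √81 = 9  ⇒  r_B = 9 − 5 = 4

rB=4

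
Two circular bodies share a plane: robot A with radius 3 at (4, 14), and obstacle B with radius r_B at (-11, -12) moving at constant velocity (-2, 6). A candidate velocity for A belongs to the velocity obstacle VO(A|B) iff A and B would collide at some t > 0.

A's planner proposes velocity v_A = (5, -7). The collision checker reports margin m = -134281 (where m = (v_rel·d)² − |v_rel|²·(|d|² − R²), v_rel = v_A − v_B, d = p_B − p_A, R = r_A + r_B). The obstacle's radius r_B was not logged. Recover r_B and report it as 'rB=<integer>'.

m = -134281
d = (-15, -26);  v_rel = (7, -13),  |v_rel|² = 218
v_rel×d = (7)·(-26) − (-13)·(-15) = -377
since m = R²·218 − (-377)²:  R² = (142129 + -134281) / 218 = 36
R = √36 = 6  ⇒  r_B = 6 − 3 = 3

rB=3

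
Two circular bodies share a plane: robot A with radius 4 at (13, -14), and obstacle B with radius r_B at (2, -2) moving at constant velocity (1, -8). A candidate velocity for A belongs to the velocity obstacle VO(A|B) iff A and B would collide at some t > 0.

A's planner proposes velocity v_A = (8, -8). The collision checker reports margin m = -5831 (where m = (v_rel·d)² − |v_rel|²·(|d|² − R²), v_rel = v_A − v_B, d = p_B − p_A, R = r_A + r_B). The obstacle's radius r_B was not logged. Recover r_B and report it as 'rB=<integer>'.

m = -5831
d = (-11, 12);  v_rel = (7, 0),  |v_rel|² = 49
v_rel×d = (7)·(12) − (0)·(-11) = 84
since m = R²·49 − 84²:  R² = (7056 + -5831) / 49 = 25
R = √25 = 5  ⇒  r_B = 5 − 4 = 1

rB=1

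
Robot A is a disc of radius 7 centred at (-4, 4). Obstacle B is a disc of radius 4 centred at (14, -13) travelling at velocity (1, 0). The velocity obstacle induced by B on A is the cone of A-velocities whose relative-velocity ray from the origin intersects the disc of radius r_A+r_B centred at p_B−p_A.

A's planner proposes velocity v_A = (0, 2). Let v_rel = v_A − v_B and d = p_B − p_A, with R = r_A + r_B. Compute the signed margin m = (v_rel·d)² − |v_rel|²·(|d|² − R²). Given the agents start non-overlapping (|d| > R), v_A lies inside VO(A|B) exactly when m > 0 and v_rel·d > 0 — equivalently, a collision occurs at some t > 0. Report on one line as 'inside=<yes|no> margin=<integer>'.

d = (18, -17),  |d|² = 613;  R = 7+4 = 11,  c = 613−11² = 492
v_rel = (-1, 2),  |v_rel|² = 5;  v_rel·d = (-1)·(18) + (2)·(-17) = -52
5·t² + 104·t + 492 = 0  ⇒  m = (-52)² − 5·492 = 244
m = 244 > 0,  v_rel·d = -52 < 0  ⇒  outside

inside=no margin=244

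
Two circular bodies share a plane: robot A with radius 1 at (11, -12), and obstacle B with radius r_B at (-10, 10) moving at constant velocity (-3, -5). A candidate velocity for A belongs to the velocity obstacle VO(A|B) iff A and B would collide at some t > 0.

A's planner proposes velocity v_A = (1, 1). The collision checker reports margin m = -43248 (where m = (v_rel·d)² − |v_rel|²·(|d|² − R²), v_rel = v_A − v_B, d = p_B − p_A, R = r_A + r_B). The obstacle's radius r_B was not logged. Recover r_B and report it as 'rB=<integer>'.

m = -43248
d = (-21, 22);  v_rel = (4, 6),  |v_rel|² = 52
v_rel×d = (4)·(22) − (6)·(-21) = 214
since m = R²·52 − 214²:  R² = (45796 + -43248) / 52 = 49
R = √49 = 7  ⇒  r_B = 7 − 1 = 6

rB=6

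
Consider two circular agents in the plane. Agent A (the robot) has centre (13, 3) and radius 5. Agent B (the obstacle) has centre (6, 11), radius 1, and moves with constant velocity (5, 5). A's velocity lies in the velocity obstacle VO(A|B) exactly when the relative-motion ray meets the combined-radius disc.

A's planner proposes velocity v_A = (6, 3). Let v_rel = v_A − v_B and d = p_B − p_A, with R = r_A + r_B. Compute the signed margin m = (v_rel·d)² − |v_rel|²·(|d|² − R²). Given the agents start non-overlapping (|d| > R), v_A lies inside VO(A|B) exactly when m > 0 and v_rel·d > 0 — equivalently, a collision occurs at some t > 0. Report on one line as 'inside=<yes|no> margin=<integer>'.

d = (-7, 8),  |d|² = 113;  R = 5+1 = 6,  c = 113−6² = 77
v_rel = (1, -2),  |v_rel|² = 5;  v_rel·d = (1)·(-7) + (-2)·(8) = -23
5·t² + 46·t + 77 = 0  ⇒  m = (-23)² − 5·77 = 144
m = 144 > 0,  v_rel·d = -23 < 0  ⇒  outside

inside=no margin=144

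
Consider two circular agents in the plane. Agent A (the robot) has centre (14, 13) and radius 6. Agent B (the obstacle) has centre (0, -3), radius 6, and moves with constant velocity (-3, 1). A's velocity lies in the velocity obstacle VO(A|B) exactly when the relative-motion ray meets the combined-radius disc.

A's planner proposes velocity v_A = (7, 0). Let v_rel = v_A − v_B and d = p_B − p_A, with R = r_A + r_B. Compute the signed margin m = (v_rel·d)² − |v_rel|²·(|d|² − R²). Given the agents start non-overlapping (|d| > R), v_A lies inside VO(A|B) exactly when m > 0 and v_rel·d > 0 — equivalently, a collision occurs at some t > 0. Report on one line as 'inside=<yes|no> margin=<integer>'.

d = (-14, -16),  |d|² = 452;  R = 6+6 = 12,  c = 452−12² = 308
v_rel = (10, -1),  |v_rel|² = 101;  v_rel·d = (10)·(-14) + (-1)·(-16) = -124
101·t² + 248·t + 308 = 0  ⇒  m = (-124)² − 101·308 = -15732
m = -15732 < 0,  v_rel·d = -124 < 0  ⇒  outside

inside=no margin=-15732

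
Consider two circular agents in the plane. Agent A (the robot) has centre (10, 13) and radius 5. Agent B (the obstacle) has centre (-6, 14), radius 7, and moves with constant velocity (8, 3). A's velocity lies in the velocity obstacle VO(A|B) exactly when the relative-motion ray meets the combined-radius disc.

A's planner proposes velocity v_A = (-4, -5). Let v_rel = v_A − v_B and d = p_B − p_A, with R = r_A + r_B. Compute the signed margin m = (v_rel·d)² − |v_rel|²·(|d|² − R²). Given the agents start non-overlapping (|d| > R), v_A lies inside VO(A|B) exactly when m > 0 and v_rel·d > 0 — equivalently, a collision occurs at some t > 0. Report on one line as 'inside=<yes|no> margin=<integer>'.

d = (-16, 1),  |d|² = 257;  R = 5+7 = 12,  c = 257−12² = 113
v_rel = (-12, -8),  |v_rel|² = 208;  v_rel·d = (-12)·(-16) + (-8)·(1) = 184
208·t² − 368·t + 113 = 0  ⇒  m = 184² − 208·113 = 10352
m = 10352 > 0,  v_rel·d = 184 > 0  ⇒  inside

inside=yes margin=10352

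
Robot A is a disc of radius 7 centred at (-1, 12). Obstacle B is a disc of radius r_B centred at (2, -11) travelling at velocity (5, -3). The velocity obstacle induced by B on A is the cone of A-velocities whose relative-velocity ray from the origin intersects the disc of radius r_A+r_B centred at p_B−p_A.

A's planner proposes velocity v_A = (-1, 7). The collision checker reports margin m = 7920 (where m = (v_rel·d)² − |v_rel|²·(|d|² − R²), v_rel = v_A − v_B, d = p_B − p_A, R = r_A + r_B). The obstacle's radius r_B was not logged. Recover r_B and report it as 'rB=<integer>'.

m = 7920
d = (3, -23);  v_rel = (-6, 10),  |v_rel|² = 136
v_rel×d = (-6)·(-23) − (10)·(3) = 108
since m = R²·136 − 108²:  R² = (11664 + 7920) / 136 = 144
R = √144 = 12  ⇒  r_B = 12 − 7 = 5

rB=5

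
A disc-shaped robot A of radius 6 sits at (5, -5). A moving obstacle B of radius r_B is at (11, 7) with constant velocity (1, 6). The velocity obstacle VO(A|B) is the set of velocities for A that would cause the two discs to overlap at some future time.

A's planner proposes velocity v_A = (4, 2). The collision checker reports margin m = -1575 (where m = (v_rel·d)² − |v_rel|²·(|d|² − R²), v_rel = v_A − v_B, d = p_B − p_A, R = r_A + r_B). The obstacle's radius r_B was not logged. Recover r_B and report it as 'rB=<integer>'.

m = -1575
d = (6, 12);  v_rel = (3, -4),  |v_rel|² = 25
v_rel×d = (3)·(12) − (-4)·(6) = 60
since m = R²·25 − 60²:  R² = (3600 + -1575) / 25 = 81
R = √81 = 9  ⇒  r_B = 9 − 6 = 3

rB=3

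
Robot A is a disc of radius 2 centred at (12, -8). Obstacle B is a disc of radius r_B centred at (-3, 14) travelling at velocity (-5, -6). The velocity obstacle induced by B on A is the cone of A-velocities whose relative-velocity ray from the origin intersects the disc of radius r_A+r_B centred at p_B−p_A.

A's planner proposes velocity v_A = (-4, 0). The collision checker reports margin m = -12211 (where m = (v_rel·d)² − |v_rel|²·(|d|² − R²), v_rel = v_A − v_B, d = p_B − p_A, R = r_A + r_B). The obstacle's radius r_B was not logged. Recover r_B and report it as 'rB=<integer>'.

m = -12211
d = (-15, 22);  v_rel = (1, 6),  |v_rel|² = 37
v_rel×d = (1)·(22) − (6)·(-15) = 112
since m = R²·37 − 112²:  R² = (12544 + -12211) / 37 = 9
R = √9 = 3  ⇒  r_B = 3 − 2 = 1

rB=1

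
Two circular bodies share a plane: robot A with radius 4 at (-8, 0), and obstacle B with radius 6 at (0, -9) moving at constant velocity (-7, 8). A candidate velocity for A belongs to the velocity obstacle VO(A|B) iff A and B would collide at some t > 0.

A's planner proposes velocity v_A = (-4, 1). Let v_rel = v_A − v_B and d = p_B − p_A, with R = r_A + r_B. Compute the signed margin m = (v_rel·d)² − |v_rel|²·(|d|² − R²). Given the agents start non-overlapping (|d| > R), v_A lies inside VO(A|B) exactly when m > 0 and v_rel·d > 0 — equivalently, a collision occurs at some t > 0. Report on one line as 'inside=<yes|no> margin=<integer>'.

d = (8, -9),  |d|² = 145;  R = 4+6 = 10,  c = 145−10² = 45
v_rel = (3, -7),  |v_rel|² = 58;  v_rel·d = (3)·(8) + (-7)·(-9) = 87
58·t² − 174·t + 45 = 0  ⇒  m = 87² − 58·45 = 4959
m = 4959 > 0,  v_rel·d = 87 > 0  ⇒  inside

inside=yes margin=4959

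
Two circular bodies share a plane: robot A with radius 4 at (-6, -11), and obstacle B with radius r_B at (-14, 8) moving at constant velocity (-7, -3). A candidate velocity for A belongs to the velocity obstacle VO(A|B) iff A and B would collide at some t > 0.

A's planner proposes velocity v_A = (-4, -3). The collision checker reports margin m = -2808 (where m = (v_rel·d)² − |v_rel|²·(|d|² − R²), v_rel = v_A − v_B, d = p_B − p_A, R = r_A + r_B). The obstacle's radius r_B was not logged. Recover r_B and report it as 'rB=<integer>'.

m = -2808
d = (-8, 19);  v_rel = (3, 0),  |v_rel|² = 9
v_rel×d = (3)·(19) − (0)·(-8) = 57
since m = R²·9 − 57²:  R² = (3249 + -2808) / 9 = 49
R = √49 = 7  ⇒  r_B = 7 − 4 = 3

rB=3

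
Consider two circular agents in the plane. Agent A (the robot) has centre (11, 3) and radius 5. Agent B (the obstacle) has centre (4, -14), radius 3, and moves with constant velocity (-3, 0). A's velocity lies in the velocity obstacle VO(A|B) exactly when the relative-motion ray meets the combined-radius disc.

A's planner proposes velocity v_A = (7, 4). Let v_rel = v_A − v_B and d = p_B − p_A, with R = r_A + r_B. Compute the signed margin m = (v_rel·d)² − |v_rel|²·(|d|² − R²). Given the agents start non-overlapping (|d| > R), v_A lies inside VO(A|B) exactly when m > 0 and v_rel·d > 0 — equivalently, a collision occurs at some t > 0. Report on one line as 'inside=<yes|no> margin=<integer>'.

d = (-7, -17),  |d|² = 338;  R = 5+3 = 8,  c = 338−8² = 274
v_rel = (10, 4),  |v_rel|² = 116;  v_rel·d = (10)·(-7) + (4)·(-17) = -138
116·t² + 276·t + 274 = 0  ⇒  m = (-138)² − 116·274 = -12740
m = -12740 < 0,  v_rel·d = -138 < 0  ⇒  outside

inside=no margin=-12740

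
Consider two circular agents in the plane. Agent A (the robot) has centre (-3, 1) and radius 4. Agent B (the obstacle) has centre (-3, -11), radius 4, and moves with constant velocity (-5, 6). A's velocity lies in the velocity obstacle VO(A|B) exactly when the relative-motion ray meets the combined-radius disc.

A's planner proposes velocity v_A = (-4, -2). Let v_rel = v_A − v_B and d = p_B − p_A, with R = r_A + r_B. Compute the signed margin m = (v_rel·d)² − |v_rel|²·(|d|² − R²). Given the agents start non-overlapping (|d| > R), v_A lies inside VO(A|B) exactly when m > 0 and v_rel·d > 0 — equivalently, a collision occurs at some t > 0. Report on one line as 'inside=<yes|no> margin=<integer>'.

d = (0, -12),  |d|² = 144;  R = 4+4 = 8,  c = 144−8² = 80
v_rel = (1, -8),  |v_rel|² = 65;  v_rel·d = (1)·(0) + (-8)·(-12) = 96
65·t² − 192·t + 80 = 0  ⇒  m = 96² − 65·80 = 4016
m = 4016 > 0,  v_rel·d = 96 > 0  ⇒  inside

inside=yes margin=4016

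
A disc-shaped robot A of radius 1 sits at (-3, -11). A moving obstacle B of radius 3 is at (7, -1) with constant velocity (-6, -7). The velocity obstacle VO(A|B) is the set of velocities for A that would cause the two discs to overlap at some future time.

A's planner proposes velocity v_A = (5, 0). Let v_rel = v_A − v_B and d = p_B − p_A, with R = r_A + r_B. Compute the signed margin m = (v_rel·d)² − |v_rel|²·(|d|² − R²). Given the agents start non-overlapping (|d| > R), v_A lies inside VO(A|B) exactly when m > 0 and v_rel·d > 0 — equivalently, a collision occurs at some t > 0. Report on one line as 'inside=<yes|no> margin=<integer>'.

d = (10, 10),  |d|² = 200;  R = 1+3 = 4,  c = 200−4² = 184
v_rel = (11, 7),  |v_rel|² = 170;  v_rel·d = (11)·(10) + (7)·(10) = 180
170·t² − 360·t + 184 = 0  ⇒  m = 180² − 170·184 = 1120
m = 1120 > 0,  v_rel·d = 180 > 0  ⇒  inside

inside=yes margin=1120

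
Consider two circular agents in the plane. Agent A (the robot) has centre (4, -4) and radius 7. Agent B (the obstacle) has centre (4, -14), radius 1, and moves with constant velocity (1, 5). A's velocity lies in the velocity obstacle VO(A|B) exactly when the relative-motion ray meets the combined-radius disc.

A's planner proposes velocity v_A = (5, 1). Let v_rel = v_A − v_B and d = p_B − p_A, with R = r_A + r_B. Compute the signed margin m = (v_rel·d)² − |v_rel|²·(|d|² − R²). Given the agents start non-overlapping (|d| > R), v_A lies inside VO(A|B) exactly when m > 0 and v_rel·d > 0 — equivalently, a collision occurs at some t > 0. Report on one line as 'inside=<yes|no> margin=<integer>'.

d = (0, -10),  |d|² = 100;  R = 7+1 = 8,  c = 100−8² = 36
v_rel = (4, -4),  |v_rel|² = 32;  v_rel·d = (4)·(0) + (-4)·(-10) = 40
32·t² − 80·t + 36 = 0  ⇒  m = 40² − 32·36 = 448
m = 448 > 0,  v_rel·d = 40 > 0  ⇒  inside

inside=yes margin=448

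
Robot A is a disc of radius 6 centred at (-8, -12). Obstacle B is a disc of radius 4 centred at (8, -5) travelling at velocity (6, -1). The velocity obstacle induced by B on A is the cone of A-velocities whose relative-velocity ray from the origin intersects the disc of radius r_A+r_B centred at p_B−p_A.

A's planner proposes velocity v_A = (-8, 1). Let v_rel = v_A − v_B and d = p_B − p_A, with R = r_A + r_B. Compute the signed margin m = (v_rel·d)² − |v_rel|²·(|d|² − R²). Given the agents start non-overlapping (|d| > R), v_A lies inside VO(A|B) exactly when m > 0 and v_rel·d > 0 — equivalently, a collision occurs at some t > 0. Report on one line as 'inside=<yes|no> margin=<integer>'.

d = (16, 7),  |d|² = 305;  R = 6+4 = 10,  c = 305−10² = 205
v_rel = (-14, 2),  |v_rel|² = 200;  v_rel·d = (-14)·(16) + (2)·(7) = -210
200·t² + 420·t + 205 = 0  ⇒  m = (-210)² − 200·205 = 3100
m = 3100 > 0,  v_rel·d = -210 < 0  ⇒  outside

inside=no margin=3100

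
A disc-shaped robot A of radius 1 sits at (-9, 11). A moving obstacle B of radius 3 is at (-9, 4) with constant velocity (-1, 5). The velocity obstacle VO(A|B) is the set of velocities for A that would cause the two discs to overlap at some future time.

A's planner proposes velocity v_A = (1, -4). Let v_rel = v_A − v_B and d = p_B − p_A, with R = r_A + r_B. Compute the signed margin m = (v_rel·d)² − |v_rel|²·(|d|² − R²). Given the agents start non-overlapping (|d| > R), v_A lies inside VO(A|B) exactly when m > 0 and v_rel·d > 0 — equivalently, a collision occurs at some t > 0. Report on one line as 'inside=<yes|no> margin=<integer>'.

d = (0, -7),  |d|² = 49;  R = 1+3 = 4,  c = 49−4² = 33
v_rel = (2, -9),  |v_rel|² = 85;  v_rel·d = (2)·(0) + (-9)·(-7) = 63
85·t² − 126·t + 33 = 0  ⇒  m = 63² − 85·33 = 1164
m = 1164 > 0,  v_rel·d = 63 > 0  ⇒  inside

inside=yes margin=1164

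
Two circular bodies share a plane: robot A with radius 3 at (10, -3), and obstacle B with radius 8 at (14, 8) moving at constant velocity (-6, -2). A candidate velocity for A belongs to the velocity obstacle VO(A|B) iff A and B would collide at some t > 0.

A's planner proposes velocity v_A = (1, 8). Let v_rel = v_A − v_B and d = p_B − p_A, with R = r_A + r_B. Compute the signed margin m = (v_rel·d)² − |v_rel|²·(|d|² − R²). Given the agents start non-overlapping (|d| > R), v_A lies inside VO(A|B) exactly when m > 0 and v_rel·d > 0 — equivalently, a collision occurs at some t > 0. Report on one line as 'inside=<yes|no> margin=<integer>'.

d = (4, 11),  |d|² = 137;  R = 3+8 = 11,  c = 137−11² = 16
v_rel = (7, 10),  |v_rel|² = 149;  v_rel·d = (7)·(4) + (10)·(11) = 138
149·t² − 276·t + 16 = 0  ⇒  m = 138² − 149·16 = 16660
m = 16660 > 0,  v_rel·d = 138 > 0  ⇒  inside

inside=yes margin=16660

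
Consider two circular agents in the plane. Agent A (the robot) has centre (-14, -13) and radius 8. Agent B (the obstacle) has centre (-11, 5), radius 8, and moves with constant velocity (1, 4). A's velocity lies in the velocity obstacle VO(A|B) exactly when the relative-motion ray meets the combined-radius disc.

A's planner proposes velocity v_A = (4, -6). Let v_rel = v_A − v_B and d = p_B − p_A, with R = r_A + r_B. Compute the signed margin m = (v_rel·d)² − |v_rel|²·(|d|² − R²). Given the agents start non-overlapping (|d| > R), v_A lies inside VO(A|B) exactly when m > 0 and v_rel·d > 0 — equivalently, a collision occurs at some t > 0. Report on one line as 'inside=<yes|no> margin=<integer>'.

d = (3, 18),  |d|² = 333;  R = 8+8 = 16,  c = 333−16² = 77
v_rel = (3, -10),  |v_rel|² = 109;  v_rel·d = (3)·(3) + (-10)·(18) = -171
109·t² + 342·t + 77 = 0  ⇒  m = (-171)² − 109·77 = 20848
m = 20848 > 0,  v_rel·d = -171 < 0  ⇒  outside

inside=no margin=20848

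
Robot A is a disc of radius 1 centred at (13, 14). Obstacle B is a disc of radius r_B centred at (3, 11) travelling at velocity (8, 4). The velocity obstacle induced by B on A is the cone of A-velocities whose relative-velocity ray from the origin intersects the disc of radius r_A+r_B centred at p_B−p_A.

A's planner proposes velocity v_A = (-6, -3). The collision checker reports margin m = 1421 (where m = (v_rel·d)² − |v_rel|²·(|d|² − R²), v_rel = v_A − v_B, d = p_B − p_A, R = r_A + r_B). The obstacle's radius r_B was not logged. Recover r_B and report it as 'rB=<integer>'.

m = 1421
d = (-10, -3);  v_rel = (-14, -7),  |v_rel|² = 245
v_rel×d = (-14)·(-3) − (-7)·(-10) = -28
since m = R²·245 − (-28)²:  R² = (784 + 1421) / 245 = 9
R = √9 = 3  ⇒  r_B = 3 − 1 = 2

rB=2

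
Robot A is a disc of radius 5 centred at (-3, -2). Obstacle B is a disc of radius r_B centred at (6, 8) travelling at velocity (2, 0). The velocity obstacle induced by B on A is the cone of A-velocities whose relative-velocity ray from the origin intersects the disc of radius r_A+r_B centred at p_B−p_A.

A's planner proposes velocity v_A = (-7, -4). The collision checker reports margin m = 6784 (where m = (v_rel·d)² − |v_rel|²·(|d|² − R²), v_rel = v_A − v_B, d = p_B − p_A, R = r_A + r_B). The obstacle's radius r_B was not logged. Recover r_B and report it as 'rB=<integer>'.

m = 6784
d = (9, 10);  v_rel = (-9, -4),  |v_rel|² = 97
v_rel×d = (-9)·(10) − (-4)·(9) = -54
since m = R²·97 − (-54)²:  R² = (2916 + 6784) / 97 = 100
R = √100 = 10  ⇒  r_B = 10 − 5 = 5

rB=5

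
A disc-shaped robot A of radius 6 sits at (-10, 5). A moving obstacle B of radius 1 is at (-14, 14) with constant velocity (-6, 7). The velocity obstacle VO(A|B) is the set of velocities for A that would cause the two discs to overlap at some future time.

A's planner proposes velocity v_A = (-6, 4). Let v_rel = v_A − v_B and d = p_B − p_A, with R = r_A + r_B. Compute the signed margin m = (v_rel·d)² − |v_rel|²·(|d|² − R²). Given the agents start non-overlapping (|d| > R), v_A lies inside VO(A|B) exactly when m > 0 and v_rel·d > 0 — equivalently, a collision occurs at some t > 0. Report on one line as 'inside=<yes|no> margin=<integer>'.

d = (-4, 9),  |d|² = 97;  R = 6+1 = 7,  c = 97−7² = 48
v_rel = (0, -3),  |v_rel|² = 9;  v_rel·d = (0)·(-4) + (-3)·(9) = -27
9·t² + 54·t + 48 = 0  ⇒  m = (-27)² − 9·48 = 297
m = 297 > 0,  v_rel·d = -27 < 0  ⇒  outside

inside=no margin=297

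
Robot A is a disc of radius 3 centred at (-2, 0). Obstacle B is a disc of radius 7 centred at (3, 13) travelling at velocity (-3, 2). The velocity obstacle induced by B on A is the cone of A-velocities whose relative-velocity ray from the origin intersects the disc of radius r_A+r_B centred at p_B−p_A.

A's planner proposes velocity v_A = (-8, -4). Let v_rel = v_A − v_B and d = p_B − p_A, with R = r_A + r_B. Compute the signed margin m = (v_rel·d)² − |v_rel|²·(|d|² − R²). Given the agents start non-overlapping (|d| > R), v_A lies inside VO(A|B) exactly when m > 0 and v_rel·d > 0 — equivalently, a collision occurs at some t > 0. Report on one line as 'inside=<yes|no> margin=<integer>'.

d = (5, 13),  |d|² = 194;  R = 3+7 = 10,  c = 194−10² = 94
v_rel = (-5, -6),  |v_rel|² = 61;  v_rel·d = (-5)·(5) + (-6)·(13) = -103
61·t² + 206·t + 94 = 0  ⇒  m = (-103)² − 61·94 = 4875
m = 4875 > 0,  v_rel·d = -103 < 0  ⇒  outside

inside=no margin=4875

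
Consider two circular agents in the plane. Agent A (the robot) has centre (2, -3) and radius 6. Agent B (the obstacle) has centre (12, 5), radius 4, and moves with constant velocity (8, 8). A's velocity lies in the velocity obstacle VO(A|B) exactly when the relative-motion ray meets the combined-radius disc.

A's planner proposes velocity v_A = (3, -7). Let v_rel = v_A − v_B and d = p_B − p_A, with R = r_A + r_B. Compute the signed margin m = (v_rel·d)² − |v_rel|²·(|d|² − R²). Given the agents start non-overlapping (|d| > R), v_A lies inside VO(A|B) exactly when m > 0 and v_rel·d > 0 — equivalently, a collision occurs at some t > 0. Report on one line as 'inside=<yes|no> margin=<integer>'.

d = (10, 8),  |d|² = 164;  R = 6+4 = 10,  c = 164−10² = 64
v_rel = (-5, -15),  |v_rel|² = 250;  v_rel·d = (-5)·(10) + (-15)·(8) = -170
250·t² + 340·t + 64 = 0  ⇒  m = (-170)² − 250·64 = 12900
m = 12900 > 0,  v_rel·d = -170 < 0  ⇒  outside

inside=no margin=12900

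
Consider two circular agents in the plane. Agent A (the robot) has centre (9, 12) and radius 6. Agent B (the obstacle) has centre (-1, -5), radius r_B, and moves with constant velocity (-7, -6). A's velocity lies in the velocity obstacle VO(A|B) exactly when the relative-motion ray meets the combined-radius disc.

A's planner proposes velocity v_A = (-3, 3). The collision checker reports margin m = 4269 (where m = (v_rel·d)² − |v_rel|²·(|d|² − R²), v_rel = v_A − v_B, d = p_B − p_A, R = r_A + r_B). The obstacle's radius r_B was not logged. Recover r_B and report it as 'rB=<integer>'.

m = 4269
d = (-10, -17);  v_rel = (4, 9),  |v_rel|² = 97
v_rel×d = (4)·(-17) − (9)·(-10) = 22
since m = R²·97 − 22²:  R² = (484 + 4269) / 97 = 49
R = √49 = 7  ⇒  r_B = 7 − 6 = 1

rB=1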